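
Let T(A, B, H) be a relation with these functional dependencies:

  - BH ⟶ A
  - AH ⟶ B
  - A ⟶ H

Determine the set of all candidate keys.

{A}⁺: A→H adds H; AH→B adds B → {A, B, H}.
{B, H}⁺: BH→A adds A → {A, B, H}.
Any other superkey contains one of these as a subset, so there are no further candidate keys.

{A}; {B, H}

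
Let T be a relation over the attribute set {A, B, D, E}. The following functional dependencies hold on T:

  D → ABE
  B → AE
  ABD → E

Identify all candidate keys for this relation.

{D}

Attribute D never appears on the right-hand side of any dependency, so D must belong to every candidate key.
{D}⁺ = {A, B, D, E}, which is all of the schema, so {D} is the only candidate key.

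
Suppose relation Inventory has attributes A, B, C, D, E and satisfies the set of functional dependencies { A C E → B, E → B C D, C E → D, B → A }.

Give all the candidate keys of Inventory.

Attribute E never appears on the right-hand side of any dependency, so E must belong to every candidate key.
{E}⁺ = {A, B, C, D, E}, which is all of the schema, so {E} is the only candidate key.

{E}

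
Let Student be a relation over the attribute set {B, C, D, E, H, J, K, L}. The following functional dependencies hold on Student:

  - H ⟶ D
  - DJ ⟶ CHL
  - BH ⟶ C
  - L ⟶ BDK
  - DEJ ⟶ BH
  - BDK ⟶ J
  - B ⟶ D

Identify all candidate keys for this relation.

{E, L}, {B, E, J}, {B, E, K}, {D, E, J}, {E, H, J}

{E, L}⁺: L→BDK adds B, D, K; BDK→J adds J; DJ→CHL adds C, H → {B, C, D, E, H, J, K, L}. Minimal: {L}⁺ = {B, C, D, H, J, K, L}; {E}⁺ = {E} — none reach the full schema.
{B, E, J}⁺: B→D adds D; DJ→CHL adds C, H, L; L→BDK adds K → {B, C, D, E, H, J, K, L}. Minimal: {E, J}⁺ = {E, J}; {B, J}⁺ = {B, C, D, H, J, K, L}; {B, E}⁺ = {B, D, E} — none reach the full schema.
{B, E, K}⁺: B→D adds D; BDK→J adds J; DJ→CHL adds C, H, L → {B, C, D, E, H, J, K, L}. Minimal: {E, K}⁺ = {E, K}; {B, K}⁺ = {B, C, D, H, J, K, L}; {B, E}⁺ = {B, D, E} — none reach the full schema.
{D, E, J}⁺: DJ→CHL adds C, H, L; L→BDK adds B, K → {B, C, D, E, H, J, K, L}. Minimal: {E, J}⁺ = {E, J}; {D, J}⁺ = {B, C, D, H, J, K, L}; {D, E}⁺ = {D, E} — none reach the full schema.
{E, H, J}⁺: H→D adds D; DJ→CHL adds C, L; L→BDK adds B, K → {B, C, D, E, H, J, K, L}. Minimal: {H, J}⁺ = {B, C, D, H, J, K, L}; {E, J}⁺ = {E, J}; {E, H}⁺ = {D, E, H} — none reach the full schema.
Any other superkey contains one of these as a subset, so there are no further candidate keys.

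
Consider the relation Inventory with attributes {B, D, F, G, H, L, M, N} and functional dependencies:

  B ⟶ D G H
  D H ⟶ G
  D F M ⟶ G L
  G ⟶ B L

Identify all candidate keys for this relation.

{B, F, M, N}⁺: B→DGH adds D, G, H; DFM→GL adds L → {B, D, F, G, H, L, M, N}. Minimal: {F, M, N}⁺ = {F, M, N}; {B, M, N}⁺ = {B, D, G, H, L, M, N}; {B, F, N}⁺ = {B, D, F, G, H, L, N}; … — none reach the full schema.
{D, F, M, N}⁺: DFM→GL adds G, L; G→BL adds B; B→DGH adds H → {B, D, F, G, H, L, M, N}. Minimal: {F, M, N}⁺ = {F, M, N}; {D, M, N}⁺ = {D, M, N}; {D, F, N}⁺ = {D, F, N}; … — none reach the full schema.
{F, G, M, N}⁺: G→BL adds B, L; B→DGH adds D, H → {B, D, F, G, H, L, M, N}. Minimal: {G, M, N}⁺ = {B, D, G, H, L, M, N}; {F, M, N}⁺ = {F, M, N}; {F, G, N}⁺ = {B, D, F, G, H, L, N}; … — none reach the full schema.
Any other superkey contains one of these as a subset, so there are no further candidate keys.

{B, F, M, N}, {D, F, M, N}, {F, G, M, N}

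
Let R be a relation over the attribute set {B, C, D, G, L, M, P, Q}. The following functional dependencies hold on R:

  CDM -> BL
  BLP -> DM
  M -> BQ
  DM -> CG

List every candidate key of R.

{B, L, P}; {D, M, P}; {L, M, P}

Attribute P never appears on the right-hand side of any dependency, so P must belong to every candidate key.
{P}⁺ = {P}, which is not all of the schema, so we must add further attributes.
{B, L, P}⁺: BLP→DM adds D, M; M→BQ adds Q; DM→CG adds C, G → {B, C, D, G, L, M, P, Q}. Minimal: {L, P}⁺ = {L, P}; {B, P}⁺ = {B, P}; {B, L}⁺ = {B, L} — none reach the full schema.
{D, M, P}⁺: M→BQ adds B, Q; DM→CG adds C, G; CDM→BL adds L → {B, C, D, G, L, M, P, Q}. Minimal: {M, P}⁺ = {B, M, P, Q}; {D, P}⁺ = {D, P}; {D, M}⁺ = {B, C, D, G, L, M, Q} — none reach the full schema.
{L, M, P}⁺: M→BQ adds B, Q; BLP→DM adds D; DM→CG adds C, G → {B, C, D, G, L, M, P, Q}. Minimal: {M, P}⁺ = {B, M, P, Q}; {L, P}⁺ = {L, P}; {L, M}⁺ = {B, L, M, Q} — none reach the full schema.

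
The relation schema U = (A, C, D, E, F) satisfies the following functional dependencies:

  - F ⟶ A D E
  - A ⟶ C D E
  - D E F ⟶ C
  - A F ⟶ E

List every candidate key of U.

F

Attribute F never appears on the right-hand side of any dependency, so F must belong to every candidate key.
{F}⁺ = {A, C, D, E, F}, which is all of the schema, so {F} is the only candidate key.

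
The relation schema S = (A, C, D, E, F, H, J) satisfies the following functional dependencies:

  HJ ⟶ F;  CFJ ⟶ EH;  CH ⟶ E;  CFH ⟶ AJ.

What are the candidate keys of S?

Attributes C, D never appear on any right-hand side, so every candidate key must contain {C, D}.
{C, D}⁺ = {C, D}, which is not all of the schema, so we must add further attributes.
{C, D, F, H}⁺: CH→E adds E; CFH→AJ adds A, J → {A, C, D, E, F, H, J}. Minimal: {D, F, H}⁺ = {D, F, H}; {C, F, H}⁺ = {A, C, E, F, H, J}; {C, D, H}⁺ = {C, D, E, H}; … — none reach the full schema.
{C, D, F, J}⁺: CFJ→EH adds E, H; CFH→AJ adds A → {A, C, D, E, F, H, J}. Minimal: {D, F, J}⁺ = {D, F, J}; {C, F, J}⁺ = {A, C, E, F, H, J}; {C, D, J}⁺ = {C, D, J}; … — none reach the full schema.
{C, D, H, J}⁺: HJ→F adds F; CFJ→EH adds E; CFH→AJ adds A → {A, C, D, E, F, H, J}. Minimal: {D, H, J}⁺ = {D, F, H, J}; {C, H, J}⁺ = {A, C, E, F, H, J}; {C, D, J}⁺ = {C, D, J}; … — none reach the full schema.

(C, D, F, H), (C, D, F, J), (C, D, H, J)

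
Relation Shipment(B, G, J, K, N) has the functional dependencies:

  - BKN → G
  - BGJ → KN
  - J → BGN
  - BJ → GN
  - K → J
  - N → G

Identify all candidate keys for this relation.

{J}; {K}

{J}⁺: J→BGN adds B, G, N; BGJ→KN adds K → {B, G, J, K, N}.
{K}⁺: K→J adds J; J→BGN adds B, G, N → {B, G, J, K, N}.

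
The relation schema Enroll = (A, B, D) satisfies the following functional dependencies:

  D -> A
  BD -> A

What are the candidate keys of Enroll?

Attributes B, D never appear on any right-hand side, so every candidate key must contain {B, D}.
{B, D}⁺ = {A, B, D}, which is all of the schema, so {B, D} is the only candidate key.

(B, D)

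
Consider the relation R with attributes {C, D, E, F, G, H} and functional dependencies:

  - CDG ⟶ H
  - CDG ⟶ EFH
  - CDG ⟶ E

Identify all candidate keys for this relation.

(C, D, G)

Attributes C, D, G never appear on any right-hand side, so every candidate key must contain {C, D, G}.
{C, D, G}⁺ = {C, D, E, F, G, H}, which is all of the schema, so {C, D, G} is the only candidate key.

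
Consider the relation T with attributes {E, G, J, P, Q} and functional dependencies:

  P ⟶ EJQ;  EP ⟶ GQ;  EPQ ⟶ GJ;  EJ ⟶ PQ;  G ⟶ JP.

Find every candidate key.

{G}, {P}, {E, J}

{G}⁺: G→JP adds J, P; P→EJQ adds E, Q → {E, G, J, P, Q}.
{P}⁺: P→EJQ adds E, J, Q; EP→GQ adds G → {E, G, J, P, Q}.
{E, J}⁺: EJ→PQ adds P, Q; EP→GQ adds G → {E, G, J, P, Q}.
Any other superkey contains one of these as a subset, so there are no further candidate keys.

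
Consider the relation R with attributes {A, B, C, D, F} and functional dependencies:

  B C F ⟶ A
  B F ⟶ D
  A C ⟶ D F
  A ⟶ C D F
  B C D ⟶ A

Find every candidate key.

AB; BCD; BCF

Attribute B never appears on the right-hand side of any dependency, so B must belong to every candidate key.
{B}⁺ = {B}, which is not all of the schema, so we must add further attributes.
{A, B}⁺: A→CDF adds C, D, F → {A, B, C, D, F}.
{B, C, D}⁺: BCD→A adds A; AC→DF adds F → {A, B, C, D, F}.
{B, C, F}⁺: BCF→A adds A; BF→D adds D → {A, B, C, D, F}.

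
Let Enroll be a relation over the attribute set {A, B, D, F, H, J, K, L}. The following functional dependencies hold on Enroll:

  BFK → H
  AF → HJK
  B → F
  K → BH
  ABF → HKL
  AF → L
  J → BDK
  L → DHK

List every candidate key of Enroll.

Attribute A never appears on the right-hand side of any dependency, so A must belong to every candidate key.
{A}⁺ = {A}, which is not all of the schema, so we must add further attributes.
{A, B}⁺: B→F adds F; ABF→HKL adds H, K, L; L→DHK adds D; AF→HJK adds J → {A, B, D, F, H, J, K, L}. Minimal: {B}⁺ = {B, F}; {A}⁺ = {A} — none reach the full schema.
{A, F}⁺: AF→HJK adds H, J, K; K→BH adds B; ABF→HKL adds L; J→BDK adds D → {A, B, D, F, H, J, K, L}. Minimal: {F}⁺ = {F}; {A}⁺ = {A} — none reach the full schema.
{A, J}⁺: J→BDK adds B, D, K; B→F adds F; K→BH adds H; ABF→HKL adds L → {A, B, D, F, H, J, K, L}. Minimal: {J}⁺ = {B, D, F, H, J, K}; {A}⁺ = {A} — none reach the full schema.
{A, K}⁺: K→BH adds B, H; B→F adds F; ABF→HKL adds L; L→DHK adds D; AF→HJK adds J → {A, B, D, F, H, J, K, L}. Minimal: {K}⁺ = {B, F, H, K}; {A}⁺ = {A} — none reach the full schema.
{A, L}⁺: L→DHK adds D, H, K; K→BH adds B; B→F adds F; AF→HJK adds J → {A, B, D, F, H, J, K, L}. Minimal: {L}⁺ = {B, D, F, H, K, L}; {A}⁺ = {A} — none reach the full schema.

(A, B), (A, F), (A, J), (A, K), (A, L)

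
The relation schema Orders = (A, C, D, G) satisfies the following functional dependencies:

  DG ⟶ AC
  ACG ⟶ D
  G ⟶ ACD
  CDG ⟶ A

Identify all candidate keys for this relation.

{G}

Attribute G never appears on the right-hand side of any dependency, so G must belong to every candidate key.
{G}⁺ = {A, C, D, G}, which is all of the schema, so {G} is the only candidate key.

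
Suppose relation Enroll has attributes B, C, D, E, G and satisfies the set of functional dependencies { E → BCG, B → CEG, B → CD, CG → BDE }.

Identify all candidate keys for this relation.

{B}⁺: B→CEG adds C, E, G; B→CD adds D → {B, C, D, E, G}.
{E}⁺: E→BCG adds B, C, G; B→CD adds D → {B, C, D, E, G}.
{C, G}⁺: CG→BDE adds B, D, E → {B, C, D, E, G}. Minimal: {G}⁺ = {G}; {C}⁺ = {C} — none reach the full schema.
Any other superkey contains one of these as a subset, so there are no further candidate keys.

(B), (E), (C, G)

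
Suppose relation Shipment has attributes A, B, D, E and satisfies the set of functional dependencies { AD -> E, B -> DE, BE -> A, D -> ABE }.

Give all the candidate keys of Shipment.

{B}⁺: B→DE adds D, E; BE→A adds A → {A, B, D, E}.
{D}⁺: D→ABE adds A, B, E → {A, B, D, E}.

{B}, {D}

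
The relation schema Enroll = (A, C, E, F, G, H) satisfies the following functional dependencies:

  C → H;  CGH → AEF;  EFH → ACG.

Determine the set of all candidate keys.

{C, G}; {C, E, F}; {E, F, H}

{C, G}⁺: C→H adds H; CGH→AEF adds A, E, F → {A, C, E, F, G, H}. Minimal: {G}⁺ = {G}; {C}⁺ = {C, H} — none reach the full schema.
{C, E, F}⁺: C→H adds H; EFH→ACG adds A, G → {A, C, E, F, G, H}. Minimal: {E, F}⁺ = {E, F}; {C, F}⁺ = {C, F, H}; {C, E}⁺ = {C, E, H} — none reach the full schema.
{E, F, H}⁺: EFH→ACG adds A, C, G → {A, C, E, F, G, H}. Minimal: {F, H}⁺ = {F, H}; {E, H}⁺ = {E, H}; {E, F}⁺ = {E, F} — none reach the full schema.
Any other superkey contains one of these as a subset, so there are no further candidate keys.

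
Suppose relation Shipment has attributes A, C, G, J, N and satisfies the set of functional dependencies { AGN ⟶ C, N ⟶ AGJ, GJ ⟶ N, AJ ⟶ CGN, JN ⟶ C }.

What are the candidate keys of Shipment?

{N}⁺: N→AGJ adds A, G, J; AJ→CGN adds C → {A, C, G, J, N}.
{A, J}⁺: AJ→CGN adds C, G, N → {A, C, G, J, N}.
{G, J}⁺: GJ→N adds N; JN→C adds C; N→AGJ adds A → {A, C, G, J, N}.

(N); (A, J); (G, J)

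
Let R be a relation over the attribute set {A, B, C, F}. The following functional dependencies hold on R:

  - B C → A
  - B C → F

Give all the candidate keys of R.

(B, C)

Attributes B, C never appear on any right-hand side, so every candidate key must contain {B, C}.
{B, C}⁺ = {A, B, C, F}, which is all of the schema, so {B, C} is the only candidate key.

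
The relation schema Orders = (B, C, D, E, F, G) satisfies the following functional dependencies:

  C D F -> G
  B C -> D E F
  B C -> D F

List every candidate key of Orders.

{B, C}⁺: BC→DEF adds D, E, F; CDF→G adds G → {B, C, D, E, F, G}. Minimal: {C}⁺ = {C}; {B}⁺ = {B} — none reach the full schema.

{B, C}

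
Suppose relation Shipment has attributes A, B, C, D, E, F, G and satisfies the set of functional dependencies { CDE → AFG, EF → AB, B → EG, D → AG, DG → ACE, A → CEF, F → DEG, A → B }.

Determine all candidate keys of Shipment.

{A}⁺: A→CEF adds C, E, F; F→DEG adds D, G; A→B adds B → {A, B, C, D, E, F, G}.
{D}⁺: D→AG adds A, G; DG→ACE adds C, E; A→CEF adds F; A→B adds B → {A, B, C, D, E, F, G}.
{F}⁺: F→DEG adds D, E, G; EF→AB adds A, B; DG→ACE adds C → {A, B, C, D, E, F, G}.

{A}, {D}, {F}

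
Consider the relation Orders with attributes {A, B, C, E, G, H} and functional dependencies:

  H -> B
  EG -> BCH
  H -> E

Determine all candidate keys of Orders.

AEG, AGH

Attributes A, G never appear on any right-hand side, so every candidate key must contain {A, G}.
{A, G}⁺ = {A, G}, which is not all of the schema, so we must add further attributes.
{A, E, G}⁺: EG→BCH adds B, C, H → {A, B, C, E, G, H}. Minimal: {E, G}⁺ = {B, C, E, G, H}; {A, G}⁺ = {A, G}; {A, E}⁺ = {A, E} — none reach the full schema.
{A, G, H}⁺: H→B adds B; H→E adds E; EG→BCH adds C → {A, B, C, E, G, H}. Minimal: {G, H}⁺ = {B, C, E, G, H}; {A, H}⁺ = {A, B, E, H}; {A, G}⁺ = {A, G} — none reach the full schema.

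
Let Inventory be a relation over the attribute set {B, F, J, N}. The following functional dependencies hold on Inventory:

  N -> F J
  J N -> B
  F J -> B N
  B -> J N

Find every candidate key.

{B}; {N}; {F, J}

{B}⁺: B→JN adds J, N; N→FJ adds F → {B, F, J, N}.
{N}⁺: N→FJ adds F, J; JN→B adds B → {B, F, J, N}.
{F, J}⁺: FJ→BN adds B, N → {B, F, J, N}. Minimal: {J}⁺ = {J}; {F}⁺ = {F} — none reach the full schema.
Any other superkey contains one of these as a subset, so there are no further candidate keys.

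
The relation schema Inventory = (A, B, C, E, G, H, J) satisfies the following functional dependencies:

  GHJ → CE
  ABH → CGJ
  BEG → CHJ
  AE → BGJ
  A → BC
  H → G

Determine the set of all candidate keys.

{A, E}, {A, H}

Attribute A never appears on the right-hand side of any dependency, so A must belong to every candidate key.
{A}⁺ = {A, B, C}, which is not all of the schema, so we must add further attributes.
{A, E}⁺: AE→BGJ adds B, G, J; A→BC adds C; BEG→CHJ adds H → {A, B, C, E, G, H, J}. Minimal: {E}⁺ = {E}; {A}⁺ = {A, B, C} — none reach the full schema.
{A, H}⁺: A→BC adds B, C; H→G adds G; ABH→CGJ adds J; GHJ→CE adds E → {A, B, C, E, G, H, J}. Minimal: {H}⁺ = {G, H}; {A}⁺ = {A, B, C} — none reach the full schema.
Any other superkey contains one of these as a subset, so there are no further candidate keys.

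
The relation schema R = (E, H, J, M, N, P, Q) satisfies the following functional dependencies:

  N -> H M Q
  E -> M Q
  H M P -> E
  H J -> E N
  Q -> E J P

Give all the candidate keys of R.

{N}⁺: N→HMQ adds H, M, Q; Q→EJP adds E, J, P → {E, H, J, M, N, P, Q}.
{E, H}⁺: E→MQ adds M, Q; Q→EJP adds J, P; HJ→EN adds N → {E, H, J, M, N, P, Q}.
{H, J}⁺: HJ→EN adds E, N; N→HMQ adds M, Q; Q→EJP adds P → {E, H, J, M, N, P, Q}.
{H, Q}⁺: Q→EJP adds E, J, P; E→MQ adds M; HJ→EN adds N → {E, H, J, M, N, P, Q}.
{H, M, P}⁺: HMP→E adds E; E→MQ adds Q; Q→EJP adds J; HJ→EN adds N → {E, H, J, M, N, P, Q}.
Any other superkey contains one of these as a subset, so there are no further candidate keys.

{N}, {E, H}, {H, J}, {H, Q}, {H, M, P}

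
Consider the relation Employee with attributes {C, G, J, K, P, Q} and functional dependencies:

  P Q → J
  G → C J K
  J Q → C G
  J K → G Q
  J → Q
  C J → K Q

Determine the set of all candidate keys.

{G, P}⁺: G→CJK adds C, J, K; JK→GQ adds Q → {C, G, J, K, P, Q}. Minimal: {P}⁺ = {P}; {G}⁺ = {C, G, J, K, Q} — none reach the full schema.
{J, P}⁺: J→Q adds Q; JQ→CG adds C, G; CJ→KQ adds K → {C, G, J, K, P, Q}. Minimal: {P}⁺ = {P}; {J}⁺ = {C, G, J, K, Q} — none reach the full schema.
{P, Q}⁺: PQ→J adds J; JQ→CG adds C, G; CJ→KQ adds K → {C, G, J, K, P, Q}. Minimal: {Q}⁺ = {Q}; {P}⁺ = {P} — none reach the full schema.
Any other superkey contains one of these as a subset, so there are no further candidate keys.

(G, P), (J, P), (P, Q)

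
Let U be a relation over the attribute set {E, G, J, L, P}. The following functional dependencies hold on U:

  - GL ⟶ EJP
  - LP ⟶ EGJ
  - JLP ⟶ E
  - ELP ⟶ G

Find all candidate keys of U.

Attribute L never appears on the right-hand side of any dependency, so L must belong to every candidate key.
{L}⁺ = {L}, which is not all of the schema, so we must add further attributes.
{G, L}⁺: GL→EJP adds E, J, P → {E, G, J, L, P}. Minimal: {L}⁺ = {L}; {G}⁺ = {G} — none reach the full schema.
{L, P}⁺: LP→EGJ adds E, G, J → {E, G, J, L, P}. Minimal: {P}⁺ = {P}; {L}⁺ = {L} — none reach the full schema.
Any other superkey contains one of these as a subset, so there are no further candidate keys.

GL, LP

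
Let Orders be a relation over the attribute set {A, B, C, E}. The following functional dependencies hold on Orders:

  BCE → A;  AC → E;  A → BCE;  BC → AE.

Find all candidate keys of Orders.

{A}, {B, C}

{A}⁺: A→BCE adds B, C, E → {A, B, C, E}.
{B, C}⁺: BC→AE adds A, E → {A, B, C, E}. Minimal: {C}⁺ = {C}; {B}⁺ = {B} — none reach the full schema.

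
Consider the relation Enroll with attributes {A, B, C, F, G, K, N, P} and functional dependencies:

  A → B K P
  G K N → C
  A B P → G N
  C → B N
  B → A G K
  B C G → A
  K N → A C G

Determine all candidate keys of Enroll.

Attribute F never appears on the right-hand side of any dependency, so F must belong to every candidate key.
{F}⁺ = {F}, which is not all of the schema, so we must add further attributes.
{A, F}⁺: A→BKP adds B, K, P; ABP→GN adds G, N; KN→ACG adds C → {A, B, C, F, G, K, N, P}. Minimal: {F}⁺ = {F}; {A}⁺ = {A, B, C, G, K, N, P} — none reach the full schema.
{B, F}⁺: B→AGK adds A, G, K; A→BKP adds P; ABP→GN adds N; KN→ACG adds C → {A, B, C, F, G, K, N, P}. Minimal: {F}⁺ = {F}; {B}⁺ = {A, B, C, G, K, N, P} — none reach the full schema.
{C, F}⁺: C→BN adds B, N; B→AGK adds A, G, K; A→BKP adds P → {A, B, C, F, G, K, N, P}. Minimal: {F}⁺ = {F}; {C}⁺ = {A, B, C, G, K, N, P} — none reach the full schema.
{F, K, N}⁺: KN→ACG adds A, C, G; A→BKP adds B, P → {A, B, C, F, G, K, N, P}. Minimal: {K, N}⁺ = {A, B, C, G, K, N, P}; {F, N}⁺ = {F, N}; {F, K}⁺ = {F, K} — none reach the full schema.

(A, F), (B, F), (C, F), (F, K, N)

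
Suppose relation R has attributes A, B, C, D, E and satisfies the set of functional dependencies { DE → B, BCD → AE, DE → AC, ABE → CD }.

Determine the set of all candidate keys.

{D, E}; {A, B, E}; {B, C, D}

{D, E}⁺: DE→B adds B; DE→AC adds A, C → {A, B, C, D, E}. Minimal: {E}⁺ = {E}; {D}⁺ = {D} — none reach the full schema.
{A, B, E}⁺: ABE→CD adds C, D → {A, B, C, D, E}. Minimal: {B, E}⁺ = {B, E}; {A, E}⁺ = {A, E}; {A, B}⁺ = {A, B} — none reach the full schema.
{B, C, D}⁺: BCD→AE adds A, E → {A, B, C, D, E}. Minimal: {C, D}⁺ = {C, D}; {B, D}⁺ = {B, D}; {B, C}⁺ = {B, C} — none reach the full schema.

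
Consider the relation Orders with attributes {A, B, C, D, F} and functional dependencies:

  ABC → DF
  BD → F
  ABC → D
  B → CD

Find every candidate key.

(A, B)

{A, B}⁺: B→CD adds C, D; ABC→DF adds F → {A, B, C, D, F}.
No other minimal superkey exists.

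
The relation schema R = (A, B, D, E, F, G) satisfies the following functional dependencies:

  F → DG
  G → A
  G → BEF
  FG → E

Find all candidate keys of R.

{F}⁺: F→DG adds D, G; G→A adds A; G→BEF adds B, E → {A, B, D, E, F, G}.
{G}⁺: G→A adds A; G→BEF adds B, E, F; F→DG adds D → {A, B, D, E, F, G}.
Any other superkey contains one of these as a subset, so there are no further candidate keys.

{F}; {G}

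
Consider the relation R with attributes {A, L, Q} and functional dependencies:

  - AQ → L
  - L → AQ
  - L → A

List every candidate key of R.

{L}⁺: L→AQ adds A, Q → {A, L, Q}.
{A, Q}⁺: AQ→L adds L → {A, L, Q}.
Any other superkey contains one of these as a subset, so there are no further candidate keys.

{L}, {A, Q}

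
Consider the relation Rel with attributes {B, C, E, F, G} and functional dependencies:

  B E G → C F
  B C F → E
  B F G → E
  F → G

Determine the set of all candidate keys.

BF, BEG

Attribute B never appears on the right-hand side of any dependency, so B must belong to every candidate key.
{B}⁺ = {B}, which is not all of the schema, so we must add further attributes.
{B, F}⁺: F→G adds G; BFG→E adds E; BEG→CF adds C → {B, C, E, F, G}.
{B, E, G}⁺: BEG→CF adds C, F → {B, C, E, F, G}.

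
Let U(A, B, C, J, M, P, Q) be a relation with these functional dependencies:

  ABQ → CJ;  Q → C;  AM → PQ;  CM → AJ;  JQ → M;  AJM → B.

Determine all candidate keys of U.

{A, M}⁺: AM→PQ adds P, Q; Q→C adds C; CM→AJ adds J; AJM→B adds B → {A, B, C, J, M, P, Q}.
{C, M}⁺: CM→AJ adds A, J; AJM→B adds B; AM→PQ adds P, Q → {A, B, C, J, M, P, Q}.
{J, Q}⁺: Q→C adds C; JQ→M adds M; CM→AJ adds A; AJM→B adds B; AM→PQ adds P → {A, B, C, J, M, P, Q}.
{M, Q}⁺: Q→C adds C; CM→AJ adds A, J; AJM→B adds B; AM→PQ adds P → {A, B, C, J, M, P, Q}.
{A, B, Q}⁺: ABQ→CJ adds C, J; JQ→M adds M; AM→PQ adds P → {A, B, C, J, M, P, Q}.
Any other superkey contains one of these as a subset, so there are no further candidate keys.

(A, M), (C, M), (J, Q), (M, Q), (A, B, Q)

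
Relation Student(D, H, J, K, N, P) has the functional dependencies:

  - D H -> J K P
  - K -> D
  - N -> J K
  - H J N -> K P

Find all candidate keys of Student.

{H, N}

Attributes H, N never appear on any right-hand side, so every candidate key must contain {H, N}.
{H, N}⁺ = {D, H, J, K, N, P}, which is all of the schema, so {H, N} is the only candidate key.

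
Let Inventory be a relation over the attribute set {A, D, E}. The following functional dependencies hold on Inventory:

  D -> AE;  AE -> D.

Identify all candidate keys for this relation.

{D}⁺: D→AE adds A, E → {A, D, E}.
{A, E}⁺: AE→D adds D → {A, D, E}. Minimal: {E}⁺ = {E}; {A}⁺ = {A} — none reach the full schema.

(D), (A, E)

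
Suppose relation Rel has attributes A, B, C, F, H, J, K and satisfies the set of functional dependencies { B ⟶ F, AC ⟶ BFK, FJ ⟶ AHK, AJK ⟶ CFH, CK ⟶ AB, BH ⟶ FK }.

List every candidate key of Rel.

{B, J}; {F, J}; {A, C, J}; {A, J, K}; {C, J, K}

Attribute J never appears on the right-hand side of any dependency, so J must belong to every candidate key.
{J}⁺ = {J}, which is not all of the schema, so we must add further attributes.
{B, J}⁺: B→F adds F; FJ→AHK adds A, H, K; AJK→CFH adds C → {A, B, C, F, H, J, K}.
{F, J}⁺: FJ→AHK adds A, H, K; AJK→CFH adds C; CK→AB adds B → {A, B, C, F, H, J, K}.
{A, C, J}⁺: AC→BFK adds B, F, K; FJ→AHK adds H → {A, B, C, F, H, J, K}.
{A, J, K}⁺: AJK→CFH adds C, F, H; CK→AB adds B → {A, B, C, F, H, J, K}.
{C, J, K}⁺: CK→AB adds A, B; B→F adds F; FJ→AHK adds H → {A, B, C, F, H, J, K}.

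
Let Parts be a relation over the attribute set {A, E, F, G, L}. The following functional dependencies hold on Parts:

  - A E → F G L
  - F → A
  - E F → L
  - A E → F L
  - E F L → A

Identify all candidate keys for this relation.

AE, EF

Attribute E never appears on the right-hand side of any dependency, so E must belong to every candidate key.
{E}⁺ = {E}, which is not all of the schema, so we must add further attributes.
{A, E}⁺: AE→FGL adds F, G, L → {A, E, F, G, L}.
{E, F}⁺: F→A adds A; EF→L adds L; AE→FGL adds G → {A, E, F, G, L}.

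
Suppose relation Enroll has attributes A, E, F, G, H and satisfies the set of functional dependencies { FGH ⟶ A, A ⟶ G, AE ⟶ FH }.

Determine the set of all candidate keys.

(A, E), (E, F, G, H)

Attribute E never appears on the right-hand side of any dependency, so E must belong to every candidate key.
{E}⁺ = {E}, which is not all of the schema, so we must add further attributes.
{A, E}⁺: A→G adds G; AE→FH adds F, H → {A, E, F, G, H}.
{E, F, G, H}⁺: FGH→A adds A → {A, E, F, G, H}.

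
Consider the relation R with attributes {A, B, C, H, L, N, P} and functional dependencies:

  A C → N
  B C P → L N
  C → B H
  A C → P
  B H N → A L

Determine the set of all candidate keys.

Attribute C never appears on the right-hand side of any dependency, so C must belong to every candidate key.
{C}⁺ = {B, C, H}, which is not all of the schema, so we must add further attributes.
{A, C}⁺: AC→N adds N; C→BH adds B, H; AC→P adds P; BHN→AL adds L → {A, B, C, H, L, N, P}. Minimal: {C}⁺ = {B, C, H}; {A}⁺ = {A} — none reach the full schema.
{C, N}⁺: C→BH adds B, H; BHN→AL adds A, L; AC→P adds P → {A, B, C, H, L, N, P}. Minimal: {N}⁺ = {N}; {C}⁺ = {B, C, H} — none reach the full schema.
{C, P}⁺: C→BH adds B, H; BCP→LN adds L, N; BHN→AL adds A → {A, B, C, H, L, N, P}. Minimal: {P}⁺ = {P}; {C}⁺ = {B, C, H} — none reach the full schema.

(A, C), (C, N), (C, P)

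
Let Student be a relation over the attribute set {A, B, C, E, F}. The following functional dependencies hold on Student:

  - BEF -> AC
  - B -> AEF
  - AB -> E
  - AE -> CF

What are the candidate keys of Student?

Attribute B never appears on the right-hand side of any dependency, so B must belong to every candidate key.
{B}⁺ = {A, B, C, E, F}, which is all of the schema, so {B} is the only candidate key.

B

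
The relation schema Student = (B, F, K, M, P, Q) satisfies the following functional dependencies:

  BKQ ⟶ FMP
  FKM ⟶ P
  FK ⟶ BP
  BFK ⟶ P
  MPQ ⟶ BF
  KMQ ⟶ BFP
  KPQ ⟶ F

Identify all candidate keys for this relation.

{B, K, Q}⁺: BKQ→FMP adds F, M, P → {B, F, K, M, P, Q}.
{F, K, Q}⁺: FK→BP adds B, P; BKQ→FMP adds M → {B, F, K, M, P, Q}.
{K, M, Q}⁺: KMQ→BFP adds B, F, P → {B, F, K, M, P, Q}.
{K, P, Q}⁺: KPQ→F adds F; FK→BP adds B; BKQ→FMP adds M → {B, F, K, M, P, Q}.
Any other superkey contains one of these as a subset, so there are no further candidate keys.

BKQ, FKQ, KMQ, KPQ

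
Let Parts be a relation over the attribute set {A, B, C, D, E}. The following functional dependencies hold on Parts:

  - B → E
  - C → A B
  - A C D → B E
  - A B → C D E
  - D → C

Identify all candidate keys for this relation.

{C}⁺: C→AB adds A, B; AB→CDE adds D, E → {A, B, C, D, E}.
{D}⁺: D→C adds C; C→AB adds A, B; ACD→BE adds E → {A, B, C, D, E}.
{A, B}⁺: B→E adds E; AB→CDE adds C, D → {A, B, C, D, E}.

C, D, AB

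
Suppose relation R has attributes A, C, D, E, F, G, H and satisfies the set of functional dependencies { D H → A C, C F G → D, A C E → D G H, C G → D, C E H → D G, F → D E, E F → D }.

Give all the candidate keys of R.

{F, H}; {A, C, F}

Attribute F never appears on the right-hand side of any dependency, so F must belong to every candidate key.
{F}⁺ = {D, E, F}, which is not all of the schema, so we must add further attributes.
{F, H}⁺: F→DE adds D, E; DH→AC adds A, C; ACE→DGH adds G → {A, C, D, E, F, G, H}. Minimal: {H}⁺ = {H}; {F}⁺ = {D, E, F} — none reach the full schema.
{A, C, F}⁺: F→DE adds D, E; ACE→DGH adds G, H → {A, C, D, E, F, G, H}. Minimal: {C, F}⁺ = {C, D, E, F}; {A, F}⁺ = {A, D, E, F}; {A, C}⁺ = {A, C} — none reach the full schema.
Any other superkey contains one of these as a subset, so there are no further candidate keys.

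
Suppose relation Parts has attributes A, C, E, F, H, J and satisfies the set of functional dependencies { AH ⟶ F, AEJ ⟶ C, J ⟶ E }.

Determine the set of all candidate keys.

{A, H, J}⁺: AH→F adds F; J→E adds E; AEJ→C adds C → {A, C, E, F, H, J}. Minimal: {H, J}⁺ = {E, H, J}; {A, J}⁺ = {A, C, E, J}; {A, H}⁺ = {A, F, H} — none reach the full schema.
No other minimal superkey exists.

{A, H, J}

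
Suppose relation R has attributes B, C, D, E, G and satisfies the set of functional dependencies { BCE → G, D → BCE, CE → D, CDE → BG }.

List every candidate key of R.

{D}⁺: D→BCE adds B, C, E; CDE→BG adds G → {B, C, D, E, G}.
{C, E}⁺: CE→D adds D; CDE→BG adds B, G → {B, C, D, E, G}. Minimal: {E}⁺ = {E}; {C}⁺ = {C} — none reach the full schema.
Any other superkey contains one of these as a subset, so there are no further candidate keys.

{D}; {C, E}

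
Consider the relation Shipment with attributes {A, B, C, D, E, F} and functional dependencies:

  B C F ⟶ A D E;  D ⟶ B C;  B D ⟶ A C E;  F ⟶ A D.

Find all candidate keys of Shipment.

(F)

Attribute F never appears on the right-hand side of any dependency, so F must belong to every candidate key.
{F}⁺ = {A, B, C, D, E, F}, which is all of the schema, so {F} is the only candidate key.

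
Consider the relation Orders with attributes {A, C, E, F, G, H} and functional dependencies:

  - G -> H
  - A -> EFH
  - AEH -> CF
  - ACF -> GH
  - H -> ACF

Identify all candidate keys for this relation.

{A}, {G}, {H}

{A}⁺: A→EFH adds E, F, H; AEH→CF adds C; ACF→GH adds G → {A, C, E, F, G, H}.
{G}⁺: G→H adds H; H→ACF adds A, C, F; A→EFH adds E → {A, C, E, F, G, H}.
{H}⁺: H→ACF adds A, C, F; A→EFH adds E; ACF→GH adds G → {A, C, E, F, G, H}.
Any other superkey contains one of these as a subset, so there are no further candidate keys.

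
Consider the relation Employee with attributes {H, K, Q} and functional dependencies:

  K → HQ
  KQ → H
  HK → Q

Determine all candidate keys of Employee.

Attribute K never appears on the right-hand side of any dependency, so K must belong to every candidate key.
{K}⁺ = {H, K, Q}, which is all of the schema, so {K} is the only candidate key.

K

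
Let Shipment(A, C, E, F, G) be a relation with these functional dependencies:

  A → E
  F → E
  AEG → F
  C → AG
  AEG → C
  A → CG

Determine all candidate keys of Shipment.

{A}⁺: A→E adds E; A→CG adds C, G; AEG→F adds F → {A, C, E, F, G}.
{C}⁺: C→AG adds A, G; A→E adds E; AEG→F adds F → {A, C, E, F, G}.

{A}, {C}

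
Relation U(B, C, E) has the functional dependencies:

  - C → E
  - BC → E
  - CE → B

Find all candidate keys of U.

{C}⁺: C→E adds E; CE→B adds B → {B, C, E}.

(C)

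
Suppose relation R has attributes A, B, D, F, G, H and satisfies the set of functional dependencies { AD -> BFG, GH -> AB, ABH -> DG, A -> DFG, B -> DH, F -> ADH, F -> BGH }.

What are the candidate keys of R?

{A}; {F}; {B, G}; {G, H}

{A}⁺: A→DFG adds D, F, G; F→ADH adds H; F→BGH adds B → {A, B, D, F, G, H}.
{F}⁺: F→ADH adds A, D, H; F→BGH adds B, G → {A, B, D, F, G, H}.
{B, G}⁺: B→DH adds D, H; GH→AB adds A; A→DFG adds F → {A, B, D, F, G, H}. Minimal: {G}⁺ = {G}; {B}⁺ = {B, D, H} — none reach the full schema.
{G, H}⁺: GH→AB adds A, B; ABH→DG adds D; A→DFG adds F → {A, B, D, F, G, H}. Minimal: {H}⁺ = {H}; {G}⁺ = {G} — none reach the full schema.
Any other superkey contains one of these as a subset, so there are no further candidate keys.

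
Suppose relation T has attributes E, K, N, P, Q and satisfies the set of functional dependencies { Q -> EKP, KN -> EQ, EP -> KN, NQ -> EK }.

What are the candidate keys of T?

{Q}, {E, P}, {K, N}

{Q}⁺: Q→EKP adds E, K, P; EP→KN adds N → {E, K, N, P, Q}.
{E, P}⁺: EP→KN adds K, N; KN→EQ adds Q → {E, K, N, P, Q}.
{K, N}⁺: KN→EQ adds E, Q; Q→EKP adds P → {E, K, N, P, Q}.
Any other superkey contains one of these as a subset, so there are no further candidate keys.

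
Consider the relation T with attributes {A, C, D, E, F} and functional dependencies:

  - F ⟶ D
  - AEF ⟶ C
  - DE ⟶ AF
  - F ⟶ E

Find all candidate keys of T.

{F}⁺: F→D adds D; F→E adds E; DE→AF adds A; AEF→C adds C → {A, C, D, E, F}.
{D, E}⁺: DE→AF adds A, F; AEF→C adds C → {A, C, D, E, F}. Minimal: {E}⁺ = {E}; {D}⁺ = {D} — none reach the full schema.

{F}, {D, E}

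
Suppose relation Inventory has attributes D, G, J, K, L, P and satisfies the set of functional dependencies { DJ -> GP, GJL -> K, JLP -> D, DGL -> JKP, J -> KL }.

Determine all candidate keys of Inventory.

{D, J}⁺: DJ→GP adds G, P; J→KL adds K, L → {D, G, J, K, L, P}.
{J, P}⁺: J→KL adds K, L; JLP→D adds D; DJ→GP adds G → {D, G, J, K, L, P}.
{D, G, L}⁺: DGL→JKP adds J, K, P → {D, G, J, K, L, P}.
Any other superkey contains one of these as a subset, so there are no further candidate keys.

(D, J); (J, P); (D, G, L)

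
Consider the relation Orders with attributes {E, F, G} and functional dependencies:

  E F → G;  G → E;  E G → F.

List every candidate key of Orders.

{G}⁺: G→E adds E; EG→F adds F → {E, F, G}.
{E, F}⁺: EF→G adds G → {E, F, G}. Minimal: {F}⁺ = {F}; {E}⁺ = {E} — none reach the full schema.

{G}; {E, F}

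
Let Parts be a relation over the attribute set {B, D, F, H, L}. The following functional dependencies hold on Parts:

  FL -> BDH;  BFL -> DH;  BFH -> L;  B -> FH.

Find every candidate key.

{B}⁺: B→FH adds F, H; BFH→L adds L; FL→BDH adds D → {B, D, F, H, L}.
{F, L}⁺: FL→BDH adds B, D, H → {B, D, F, H, L}. Minimal: {L}⁺ = {L}; {F}⁺ = {F} — none reach the full schema.

{B}, {F, L}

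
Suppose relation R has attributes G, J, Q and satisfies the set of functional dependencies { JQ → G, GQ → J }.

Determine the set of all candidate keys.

{G, Q}, {J, Q}

{G, Q}⁺: GQ→J adds J → {G, J, Q}. Minimal: {Q}⁺ = {Q}; {G}⁺ = {G} — none reach the full schema.
{J, Q}⁺: JQ→G adds G → {G, J, Q}. Minimal: {Q}⁺ = {Q}; {J}⁺ = {J} — none reach the full schema.
Any other superkey contains one of these as a subset, so there are no further candidate keys.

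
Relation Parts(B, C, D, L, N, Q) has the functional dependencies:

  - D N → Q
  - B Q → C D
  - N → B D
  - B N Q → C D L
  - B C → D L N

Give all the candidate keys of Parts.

{N}, {B, C}, {B, Q}

{N}⁺: N→BD adds B, D; DN→Q adds Q; BQ→CD adds C; BNQ→CDL adds L → {B, C, D, L, N, Q}.
{B, C}⁺: BC→DLN adds D, L, N; DN→Q adds Q → {B, C, D, L, N, Q}. Minimal: {C}⁺ = {C}; {B}⁺ = {B} — none reach the full schema.
{B, Q}⁺: BQ→CD adds C, D; BC→DLN adds L, N → {B, C, D, L, N, Q}. Minimal: {Q}⁺ = {Q}; {B}⁺ = {B} — none reach the full schema.
Any other superkey contains one of these as a subset, so there are no further candidate keys.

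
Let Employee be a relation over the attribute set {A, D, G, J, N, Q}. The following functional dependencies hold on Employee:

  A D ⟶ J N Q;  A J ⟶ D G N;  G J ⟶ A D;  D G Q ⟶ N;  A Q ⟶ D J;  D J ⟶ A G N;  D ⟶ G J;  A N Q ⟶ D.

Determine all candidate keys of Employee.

(D), (A, J), (A, Q), (G, J)

{D}⁺: D→GJ adds G, J; GJ→AD adds A; DJ→AGN adds N; AD→JNQ adds Q → {A, D, G, J, N, Q}.
{A, J}⁺: AJ→DGN adds D, G, N; AD→JNQ adds Q → {A, D, G, J, N, Q}. Minimal: {J}⁺ = {J}; {A}⁺ = {A} — none reach the full schema.
{A, Q}⁺: AQ→DJ adds D, J; DJ→AGN adds G, N → {A, D, G, J, N, Q}. Minimal: {Q}⁺ = {Q}; {A}⁺ = {A} — none reach the full schema.
{G, J}⁺: GJ→AD adds A, D; DJ→AGN adds N; AD→JNQ adds Q → {A, D, G, J, N, Q}. Minimal: {J}⁺ = {J}; {G}⁺ = {G} — none reach the full schema.
Any other superkey contains one of these as a subset, so there are no further candidate keys.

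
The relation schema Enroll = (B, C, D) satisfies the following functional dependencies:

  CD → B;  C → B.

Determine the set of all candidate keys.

{C, D}⁺: CD→B adds B → {B, C, D}. Minimal: {D}⁺ = {D}; {C}⁺ = {B, C} — none reach the full schema.
No other minimal superkey exists.

(C, D)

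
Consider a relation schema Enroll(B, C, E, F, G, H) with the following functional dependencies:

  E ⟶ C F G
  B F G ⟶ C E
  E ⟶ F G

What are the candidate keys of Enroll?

(B, E, H), (B, F, G, H)

Attributes B, H never appear on any right-hand side, so every candidate key must contain {B, H}.
{B, H}⁺ = {B, H}, which is not all of the schema, so we must add further attributes.
{B, E, H}⁺: E→CFG adds C, F, G → {B, C, E, F, G, H}. Minimal: {E, H}⁺ = {C, E, F, G, H}; {B, H}⁺ = {B, H}; {B, E}⁺ = {B, C, E, F, G} — none reach the full schema.
{B, F, G, H}⁺: BFG→CE adds C, E → {B, C, E, F, G, H}. Minimal: {F, G, H}⁺ = {F, G, H}; {B, G, H}⁺ = {B, G, H}; {B, F, H}⁺ = {B, F, H}; … — none reach the full schema.
Any other superkey contains one of these as a subset, so there are no further candidate keys.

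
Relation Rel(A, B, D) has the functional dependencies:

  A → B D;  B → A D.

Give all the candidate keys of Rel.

{A}⁺: A→BD adds B, D → {A, B, D}.
{B}⁺: B→AD adds A, D → {A, B, D}.

A; B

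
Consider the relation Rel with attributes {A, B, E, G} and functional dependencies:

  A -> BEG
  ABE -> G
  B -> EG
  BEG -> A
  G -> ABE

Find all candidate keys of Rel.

{A}⁺: A→BEG adds B, E, G → {A, B, E, G}.
{B}⁺: B→EG adds E, G; BEG→A adds A → {A, B, E, G}.
{G}⁺: G→ABE adds A, B, E → {A, B, E, G}.
Any other superkey contains one of these as a subset, so there are no further candidate keys.

{A}, {B}, {G}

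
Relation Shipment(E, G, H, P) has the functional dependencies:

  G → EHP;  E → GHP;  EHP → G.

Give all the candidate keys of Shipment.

{E}⁺: E→GHP adds G, H, P → {E, G, H, P}.
{G}⁺: G→EHP adds E, H, P → {E, G, H, P}.
Any other superkey contains one of these as a subset, so there are no further candidate keys.

{E}, {G}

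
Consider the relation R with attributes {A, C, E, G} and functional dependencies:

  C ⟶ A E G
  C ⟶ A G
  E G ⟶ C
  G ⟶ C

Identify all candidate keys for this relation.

C, G

{C}⁺: C→AEG adds A, E, G → {A, C, E, G}.
{G}⁺: G→C adds C; C→AEG adds A, E → {A, C, E, G}.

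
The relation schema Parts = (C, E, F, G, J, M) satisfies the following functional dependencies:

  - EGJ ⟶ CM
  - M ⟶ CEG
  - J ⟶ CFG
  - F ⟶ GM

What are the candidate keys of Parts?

{J}⁺: J→CFG adds C, F, G; F→GM adds M; M→CEG adds E → {C, E, F, G, J, M}.
No other minimal superkey exists.

J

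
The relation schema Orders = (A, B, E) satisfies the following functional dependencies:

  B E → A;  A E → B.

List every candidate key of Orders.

(A, E), (B, E)

Attribute E never appears on the right-hand side of any dependency, so E must belong to every candidate key.
{E}⁺ = {E}, which is not all of the schema, so we must add further attributes.
{A, E}⁺: AE→B adds B → {A, B, E}. Minimal: {E}⁺ = {E}; {A}⁺ = {A} — none reach the full schema.
{B, E}⁺: BE→A adds A → {A, B, E}. Minimal: {E}⁺ = {E}; {B}⁺ = {B} — none reach the full schema.
Any other superkey contains one of these as a subset, so there are no further candidate keys.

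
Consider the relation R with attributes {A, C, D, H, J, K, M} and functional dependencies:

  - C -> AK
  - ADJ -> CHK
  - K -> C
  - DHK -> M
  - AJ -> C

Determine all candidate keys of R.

ADJ; CDJ; DJK

Attributes D, J never appear on any right-hand side, so every candidate key must contain {D, J}.
{D, J}⁺ = {D, J}, which is not all of the schema, so we must add further attributes.
{A, D, J}⁺: ADJ→CHK adds C, H, K; DHK→M adds M → {A, C, D, H, J, K, M}. Minimal: {D, J}⁺ = {D, J}; {A, J}⁺ = {A, C, J, K}; {A, D}⁺ = {A, D} — none reach the full schema.
{C, D, J}⁺: C→AK adds A, K; ADJ→CHK adds H; DHK→M adds M → {A, C, D, H, J, K, M}. Minimal: {D, J}⁺ = {D, J}; {C, J}⁺ = {A, C, J, K}; {C, D}⁺ = {A, C, D, K} — none reach the full schema.
{D, J, K}⁺: K→C adds C; C→AK adds A; ADJ→CHK adds H; DHK→M adds M → {A, C, D, H, J, K, M}. Minimal: {J, K}⁺ = {A, C, J, K}; {D, K}⁺ = {A, C, D, K}; {D, J}⁺ = {D, J} — none reach the full schema.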